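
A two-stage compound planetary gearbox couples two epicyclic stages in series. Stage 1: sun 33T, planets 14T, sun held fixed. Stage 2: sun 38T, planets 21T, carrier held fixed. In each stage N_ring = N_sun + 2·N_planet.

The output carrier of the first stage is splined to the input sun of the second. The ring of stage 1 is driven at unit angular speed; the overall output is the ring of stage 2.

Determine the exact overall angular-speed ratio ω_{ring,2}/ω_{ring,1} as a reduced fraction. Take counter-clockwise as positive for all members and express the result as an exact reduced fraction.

Stage 1: N_ring = 33 + 2·14 = 61
Stage 1: 33(ω_s−ω_c) = −61(ω_r−ω_c),  ω_s=0, ω_r=1
Stage 1: 33(0−ω_c) = −61(1−ω_c)  ⇒  94ω_c = 61  ⇒  ω_c = 61/94
  ⇒ ω_c¹/ω_r¹ = 61/94
Stage 2: N_ring = 38 + 2·21 = 80
Stage 2: 38(ω_s−ω_c) = −80(ω_r−ω_c),  ω_c=0, ω_s=1
Stage 2: ω_r = 0 − (38/80)(1−0) = -19/40
  ⇒ ω_r²/ω_s² = -19/40
Coupling ω_s² = ω_c¹ ⇒ overall = 61/94 × -19/40 = -1159/3760

-1159/3760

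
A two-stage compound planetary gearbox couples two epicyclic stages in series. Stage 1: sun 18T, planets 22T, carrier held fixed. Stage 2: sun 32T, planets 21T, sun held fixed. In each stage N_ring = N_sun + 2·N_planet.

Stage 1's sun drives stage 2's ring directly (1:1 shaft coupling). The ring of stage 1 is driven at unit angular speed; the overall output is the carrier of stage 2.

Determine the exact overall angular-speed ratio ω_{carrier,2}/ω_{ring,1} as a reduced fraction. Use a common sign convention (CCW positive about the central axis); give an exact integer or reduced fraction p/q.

-1147/477

Stage 1: N_ring = 18 + 2·22 = 62
Stage 1: 18(ω_s−ω_c) = −62(ω_r−ω_c),  ω_c=0, ω_r=1
Stage 1: ω_s = 0 − (62/18)(1−0) = -31/9
  ⇒ ω_s¹/ω_r¹ = -31/9
Stage 2: N_ring = 32 + 2·21 = 74
Stage 2: 32(ω_s−ω_c) = −74(ω_r−ω_c),  ω_s=0, ω_r=1
Stage 2: 32(0−ω_c) = −74(1−ω_c)  ⇒  106ω_c = 74  ⇒  ω_c = 37/53
  ⇒ ω_c²/ω_r² = 37/53
Coupling ω_r² = ω_s¹ ⇒ overall = -31/9 × 37/53 = -1147/477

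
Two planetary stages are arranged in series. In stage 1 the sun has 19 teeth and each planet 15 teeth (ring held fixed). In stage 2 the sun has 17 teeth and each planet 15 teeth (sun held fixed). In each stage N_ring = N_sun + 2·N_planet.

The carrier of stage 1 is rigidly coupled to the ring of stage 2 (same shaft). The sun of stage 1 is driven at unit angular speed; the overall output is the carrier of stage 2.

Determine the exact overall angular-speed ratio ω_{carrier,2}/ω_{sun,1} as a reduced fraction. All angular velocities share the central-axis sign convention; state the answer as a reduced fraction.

Stage 1: N_ring = 19 + 2·15 = 49
Stage 1: 19(ω_s−ω_c) = −49(ω_r−ω_c),  ω_r=0, ω_s=1
Stage 1: 19(1−ω_c) = −49(0−ω_c)  ⇒  68ω_c = 19  ⇒  ω_c = 19/68
  ⇒ ω_c¹/ω_s¹ = 19/68
Stage 2: N_ring = 17 + 2·15 = 47
Stage 2: 17(ω_s−ω_c) = −47(ω_r−ω_c),  ω_s=0, ω_r=1
Stage 2: 17(0−ω_c) = −47(1−ω_c)  ⇒  64ω_c = 47  ⇒  ω_c = 47/64
  ⇒ ω_c²/ω_r² = 47/64
Coupling ω_r² = ω_c¹ ⇒ overall = 19/68 × 47/64 = 893/4352

893/4352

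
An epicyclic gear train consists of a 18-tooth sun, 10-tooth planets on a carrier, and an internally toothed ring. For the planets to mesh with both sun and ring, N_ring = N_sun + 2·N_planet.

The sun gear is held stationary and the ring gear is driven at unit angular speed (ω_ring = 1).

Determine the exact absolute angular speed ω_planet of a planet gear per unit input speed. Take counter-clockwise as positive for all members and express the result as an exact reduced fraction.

N_ring = 18 + 2·10 = 38
18(ω_s−ω_c) = −38(ω_r−ω_c),  ω_s=0, ω_r=1
18(0−ω_c) = −38(1−ω_c)  ⇒  56ω_c = 38  ⇒  ω_c = 19/28
sun–planet: 18·(0−19/28) = −10·(ω_p−ω_c)  ⇒  ω_p−ω_c = −(18/10)·(-19/28) = 171/140
ω_p = 19/28 + 171/140 = 19/10

19/10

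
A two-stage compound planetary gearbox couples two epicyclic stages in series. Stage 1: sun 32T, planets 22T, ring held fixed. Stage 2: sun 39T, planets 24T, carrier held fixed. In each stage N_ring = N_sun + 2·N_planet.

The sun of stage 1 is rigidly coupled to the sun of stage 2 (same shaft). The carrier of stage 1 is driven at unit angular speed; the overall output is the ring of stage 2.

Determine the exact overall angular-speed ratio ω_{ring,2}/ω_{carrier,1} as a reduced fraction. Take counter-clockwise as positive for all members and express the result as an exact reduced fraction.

-351/232

Stage 1: N_ring = 32 + 2·22 = 76
Stage 1: 32(ω_s−ω_c) = −76(ω_r−ω_c),  ω_r=0, ω_c=1
Stage 1: ω_s = 1 − (76/32)(0−1) = 27/8
  ⇒ ω_s¹/ω_c¹ = 27/8
Stage 2: N_ring = 39 + 2·24 = 87
Stage 2: 39(ω_s−ω_c) = −87(ω_r−ω_c),  ω_c=0, ω_s=1
Stage 2: ω_r = 0 − (39/87)(1−0) = -13/29
  ⇒ ω_r²/ω_s² = -13/29
Coupling ω_s² = ω_s¹ ⇒ overall = 27/8 × -13/29 = -351/232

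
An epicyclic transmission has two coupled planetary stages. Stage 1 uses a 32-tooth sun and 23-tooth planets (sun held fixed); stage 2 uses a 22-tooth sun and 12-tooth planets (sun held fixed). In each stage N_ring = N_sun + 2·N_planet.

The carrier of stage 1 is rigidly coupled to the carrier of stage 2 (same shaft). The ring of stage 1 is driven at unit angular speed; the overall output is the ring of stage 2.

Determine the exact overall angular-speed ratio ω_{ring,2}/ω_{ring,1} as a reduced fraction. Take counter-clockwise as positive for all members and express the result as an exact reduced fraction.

1326/1265

Stage 1: N_ring = 32 + 2·23 = 78
Stage 1: 32(ω_s−ω_c) = −78(ω_r−ω_c),  ω_s=0, ω_r=1
Stage 1: 32(0−ω_c) = −78(1−ω_c)  ⇒  110ω_c = 78  ⇒  ω_c = 39/55
  ⇒ ω_c¹/ω_r¹ = 39/55
Stage 2: N_ring = 22 + 2·12 = 46
Stage 2: 22(ω_s−ω_c) = −46(ω_r−ω_c),  ω_s=0, ω_c=1
Stage 2: ω_r = 1 − (22/46)(0−1) = 34/23
  ⇒ ω_r²/ω_c² = 34/23
Coupling ω_c² = ω_c¹ ⇒ overall = 39/55 × 34/23 = 1326/1265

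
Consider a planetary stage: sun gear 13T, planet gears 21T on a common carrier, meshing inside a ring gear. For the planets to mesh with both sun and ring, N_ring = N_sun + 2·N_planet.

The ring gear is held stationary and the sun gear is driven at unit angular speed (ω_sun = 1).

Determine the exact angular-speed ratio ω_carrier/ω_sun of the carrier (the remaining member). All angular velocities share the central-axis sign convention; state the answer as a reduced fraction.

13/68

N_ring = 13 + 2·21 = 55
13(ω_s−ω_c) = −55(ω_r−ω_c),  ω_r=0, ω_s=1
13(1−ω_c) = −55(0−ω_c)  ⇒  68ω_c = 13  ⇒  ω_c = 13/68
ω_c/ω_s = 13/68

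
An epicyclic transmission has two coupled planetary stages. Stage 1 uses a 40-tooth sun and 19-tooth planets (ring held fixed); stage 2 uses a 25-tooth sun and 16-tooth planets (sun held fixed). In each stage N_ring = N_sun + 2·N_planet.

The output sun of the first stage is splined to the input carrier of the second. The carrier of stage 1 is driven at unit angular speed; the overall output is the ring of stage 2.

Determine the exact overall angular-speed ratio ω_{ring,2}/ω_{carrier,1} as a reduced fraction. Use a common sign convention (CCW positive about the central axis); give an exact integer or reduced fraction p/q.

Stage 1: N_ring = 40 + 2·19 = 78
Stage 1: 40(ω_s−ω_c) = −78(ω_r−ω_c),  ω_r=0, ω_c=1
Stage 1: ω_s = 1 − (78/40)(0−1) = 59/20
  ⇒ ω_s¹/ω_c¹ = 59/20
Stage 2: N_ring = 25 + 2·16 = 57
Stage 2: 25(ω_s−ω_c) = −57(ω_r−ω_c),  ω_s=0, ω_c=1
Stage 2: ω_r = 1 − (25/57)(0−1) = 82/57
  ⇒ ω_r²/ω_c² = 82/57
Coupling ω_c² = ω_s¹ ⇒ overall = 59/20 × 82/57 = 2419/570

2419/570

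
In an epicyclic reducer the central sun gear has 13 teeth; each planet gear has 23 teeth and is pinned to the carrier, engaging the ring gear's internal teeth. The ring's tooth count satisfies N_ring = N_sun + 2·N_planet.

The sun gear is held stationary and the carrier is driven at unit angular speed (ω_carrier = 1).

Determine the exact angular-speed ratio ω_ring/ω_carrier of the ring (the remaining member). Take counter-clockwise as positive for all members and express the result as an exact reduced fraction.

N_ring = 13 + 2·23 = 59
13(ω_s−ω_c) = −59(ω_r−ω_c),  ω_s=0, ω_c=1
ω_r = 1 − (13/59)(0−1) = 72/59
ω_r/ω_c = 72/59

72/59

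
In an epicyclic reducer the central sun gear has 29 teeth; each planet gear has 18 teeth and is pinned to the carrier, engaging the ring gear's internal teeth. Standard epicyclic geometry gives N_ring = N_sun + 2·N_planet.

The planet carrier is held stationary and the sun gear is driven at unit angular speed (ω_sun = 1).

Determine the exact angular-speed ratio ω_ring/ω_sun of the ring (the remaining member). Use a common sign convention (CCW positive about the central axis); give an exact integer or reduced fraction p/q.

-29/65

N_ring = 29 + 2·18 = 65
29(ω_s−ω_c) = −65(ω_r−ω_c),  ω_c=0, ω_s=1
ω_r = 0 − (29/65)(1−0) = -29/65
ω_r/ω_s = -29/65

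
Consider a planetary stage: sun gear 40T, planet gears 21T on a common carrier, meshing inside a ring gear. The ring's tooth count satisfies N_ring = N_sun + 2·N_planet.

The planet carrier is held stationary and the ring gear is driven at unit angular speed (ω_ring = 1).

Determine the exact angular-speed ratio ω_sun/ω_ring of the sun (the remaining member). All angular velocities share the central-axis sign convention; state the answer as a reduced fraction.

-41/20

N_ring = 40 + 2·21 = 82
40(ω_s−ω_c) = −82(ω_r−ω_c),  ω_c=0, ω_r=1
ω_s = 0 − (82/40)(1−0) = -41/20
ω_s/ω_r = -41/20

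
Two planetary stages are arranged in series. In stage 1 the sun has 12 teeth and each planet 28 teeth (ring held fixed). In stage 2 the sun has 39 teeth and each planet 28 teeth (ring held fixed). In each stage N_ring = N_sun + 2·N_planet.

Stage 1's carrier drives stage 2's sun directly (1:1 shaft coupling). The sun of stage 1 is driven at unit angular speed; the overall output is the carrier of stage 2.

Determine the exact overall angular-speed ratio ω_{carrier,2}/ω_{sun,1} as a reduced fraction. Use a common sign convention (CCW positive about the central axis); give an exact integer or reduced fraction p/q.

Stage 1: N_ring = 12 + 2·28 = 68
Stage 1: 12(ω_s−ω_c) = −68(ω_r−ω_c),  ω_r=0, ω_s=1
Stage 1: 12(1−ω_c) = −68(0−ω_c)  ⇒  80ω_c = 12  ⇒  ω_c = 3/20
  ⇒ ω_c¹/ω_s¹ = 3/20
Stage 2: N_ring = 39 + 2·28 = 95
Stage 2: 39(ω_s−ω_c) = −95(ω_r−ω_c),  ω_r=0, ω_s=1
Stage 2: 39(1−ω_c) = −95(0−ω_c)  ⇒  134ω_c = 39  ⇒  ω_c = 39/134
  ⇒ ω_c²/ω_s² = 39/134
Coupling ω_s² = ω_c¹ ⇒ overall = 3/20 × 39/134 = 117/2680

117/2680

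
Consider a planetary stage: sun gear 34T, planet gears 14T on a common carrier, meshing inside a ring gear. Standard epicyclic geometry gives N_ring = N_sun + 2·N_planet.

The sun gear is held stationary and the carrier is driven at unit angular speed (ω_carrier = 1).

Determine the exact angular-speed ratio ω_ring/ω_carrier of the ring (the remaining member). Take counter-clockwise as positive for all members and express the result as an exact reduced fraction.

48/31

N_ring = 34 + 2·14 = 62
34(ω_s−ω_c) = −62(ω_r−ω_c),  ω_s=0, ω_c=1
ω_r = 1 − (34/62)(0−1) = 48/31
ω_r/ω_c = 48/31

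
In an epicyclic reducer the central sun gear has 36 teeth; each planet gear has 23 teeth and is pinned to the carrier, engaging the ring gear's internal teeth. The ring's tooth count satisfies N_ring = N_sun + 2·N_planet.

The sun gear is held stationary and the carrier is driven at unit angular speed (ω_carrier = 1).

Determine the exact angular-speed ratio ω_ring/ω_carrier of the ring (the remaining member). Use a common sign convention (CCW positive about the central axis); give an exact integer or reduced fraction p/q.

N_ring = 36 + 2·23 = 82
36(ω_s−ω_c) = −82(ω_r−ω_c),  ω_s=0, ω_c=1
ω_r = 1 − (36/82)(0−1) = 59/41
ω_r/ω_c = 59/41

59/41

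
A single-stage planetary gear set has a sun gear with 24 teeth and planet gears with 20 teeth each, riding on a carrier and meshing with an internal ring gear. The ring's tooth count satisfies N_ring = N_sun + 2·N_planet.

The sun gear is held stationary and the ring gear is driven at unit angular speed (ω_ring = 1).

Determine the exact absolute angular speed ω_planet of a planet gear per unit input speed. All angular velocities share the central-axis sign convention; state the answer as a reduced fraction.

N_ring = 24 + 2·20 = 64
24(ω_s−ω_c) = −64(ω_r−ω_c),  ω_s=0, ω_r=1
24(0−ω_c) = −64(1−ω_c)  ⇒  88ω_c = 64  ⇒  ω_c = 8/11
sun–planet: 24·(0−8/11) = −20·(ω_p−ω_c)  ⇒  ω_p−ω_c = −(24/20)·(-8/11) = 48/55
ω_p = 8/11 + 48/55 = 8/5

8/5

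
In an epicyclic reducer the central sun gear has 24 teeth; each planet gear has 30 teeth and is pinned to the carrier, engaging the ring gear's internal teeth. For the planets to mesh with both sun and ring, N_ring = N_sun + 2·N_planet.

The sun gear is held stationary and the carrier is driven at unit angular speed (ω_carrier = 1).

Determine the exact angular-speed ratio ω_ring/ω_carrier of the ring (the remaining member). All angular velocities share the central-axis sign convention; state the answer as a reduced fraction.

9/7

N_ring = 24 + 2·30 = 84
24(ω_s−ω_c) = −84(ω_r−ω_c),  ω_s=0, ω_c=1
ω_r = 1 − (24/84)(0−1) = 9/7
ω_r/ω_c = 9/7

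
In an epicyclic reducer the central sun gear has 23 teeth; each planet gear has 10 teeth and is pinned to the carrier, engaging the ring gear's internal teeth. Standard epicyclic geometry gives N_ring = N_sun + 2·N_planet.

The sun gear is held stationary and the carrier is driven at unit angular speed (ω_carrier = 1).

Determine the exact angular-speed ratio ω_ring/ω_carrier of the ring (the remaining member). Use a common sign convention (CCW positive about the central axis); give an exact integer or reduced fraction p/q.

N_ring = 23 + 2·10 = 43
23(ω_s−ω_c) = −43(ω_r−ω_c),  ω_s=0, ω_c=1
ω_r = 1 − (23/43)(0−1) = 66/43
ω_r/ω_c = 66/43

66/43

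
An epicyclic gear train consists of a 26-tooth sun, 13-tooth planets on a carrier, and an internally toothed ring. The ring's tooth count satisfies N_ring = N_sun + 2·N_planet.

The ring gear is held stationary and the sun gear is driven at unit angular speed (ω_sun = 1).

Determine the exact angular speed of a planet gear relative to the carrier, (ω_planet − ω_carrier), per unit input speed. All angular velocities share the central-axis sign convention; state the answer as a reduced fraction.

-4/3

N_ring = 26 + 2·13 = 52
26(ω_s−ω_c) = −52(ω_r−ω_c),  ω_r=0, ω_s=1
26(1−ω_c) = −52(0−ω_c)  ⇒  78ω_c = 26  ⇒  ω_c = 1/3
sun–planet: 26·(1−1/3) = −13·(ω_p−ω_c)  ⇒  ω_p−ω_c = −(26/13)·(2/3) = -4/3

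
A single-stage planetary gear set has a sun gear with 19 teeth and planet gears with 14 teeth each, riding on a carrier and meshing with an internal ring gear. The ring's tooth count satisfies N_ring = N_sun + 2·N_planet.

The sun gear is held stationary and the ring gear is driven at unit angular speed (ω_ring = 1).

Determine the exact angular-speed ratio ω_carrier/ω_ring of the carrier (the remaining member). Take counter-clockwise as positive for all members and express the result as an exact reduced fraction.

N_ring = 19 + 2·14 = 47
19(ω_s−ω_c) = −47(ω_r−ω_c),  ω_s=0, ω_r=1
19(0−ω_c) = −47(1−ω_c)  ⇒  66ω_c = 47  ⇒  ω_c = 47/66
ω_c/ω_r = 47/66

47/66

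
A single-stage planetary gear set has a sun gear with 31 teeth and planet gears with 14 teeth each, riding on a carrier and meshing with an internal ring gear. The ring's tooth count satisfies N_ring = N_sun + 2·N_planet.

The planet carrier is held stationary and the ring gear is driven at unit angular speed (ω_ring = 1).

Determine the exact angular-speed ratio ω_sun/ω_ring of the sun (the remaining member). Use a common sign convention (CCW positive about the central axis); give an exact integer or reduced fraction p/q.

-59/31

N_ring = 31 + 2·14 = 59
31(ω_s−ω_c) = −59(ω_r−ω_c),  ω_c=0, ω_r=1
ω_s = 0 − (59/31)(1−0) = -59/31
ω_s/ω_r = -59/31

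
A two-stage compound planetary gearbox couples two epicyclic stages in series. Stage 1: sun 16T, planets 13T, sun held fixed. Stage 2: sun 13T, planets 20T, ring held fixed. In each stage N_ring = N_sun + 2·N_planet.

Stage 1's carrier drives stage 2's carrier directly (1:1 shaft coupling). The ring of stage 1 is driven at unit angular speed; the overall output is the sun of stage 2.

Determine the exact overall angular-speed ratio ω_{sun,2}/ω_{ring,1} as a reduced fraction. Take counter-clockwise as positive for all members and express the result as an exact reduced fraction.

1386/377

Stage 1: N_ring = 16 + 2·13 = 42
Stage 1: 16(ω_s−ω_c) = −42(ω_r−ω_c),  ω_s=0, ω_r=1
Stage 1: 16(0−ω_c) = −42(1−ω_c)  ⇒  58ω_c = 42  ⇒  ω_c = 21/29
  ⇒ ω_c¹/ω_r¹ = 21/29
Stage 2: N_ring = 13 + 2·20 = 53
Stage 2: 13(ω_s−ω_c) = −53(ω_r−ω_c),  ω_r=0, ω_c=1
Stage 2: ω_s = 1 − (53/13)(0−1) = 66/13
  ⇒ ω_s²/ω_c² = 66/13
Coupling ω_c² = ω_c¹ ⇒ overall = 21/29 × 66/13 = 1386/377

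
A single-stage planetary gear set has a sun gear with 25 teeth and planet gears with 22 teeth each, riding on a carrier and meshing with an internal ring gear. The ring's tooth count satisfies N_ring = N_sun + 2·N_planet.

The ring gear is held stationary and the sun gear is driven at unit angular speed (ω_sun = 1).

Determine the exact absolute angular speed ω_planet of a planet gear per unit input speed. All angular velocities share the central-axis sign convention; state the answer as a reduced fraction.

N_ring = 25 + 2·22 = 69
25(ω_s−ω_c) = −69(ω_r−ω_c),  ω_r=0, ω_s=1
25(1−ω_c) = −69(0−ω_c)  ⇒  94ω_c = 25  ⇒  ω_c = 25/94
sun–planet: 25·(1−25/94) = −22·(ω_p−ω_c)  ⇒  ω_p−ω_c = −(25/22)·(69/94) = -1725/2068
ω_p = 25/94 − 1725/2068 = -25/44

-25/44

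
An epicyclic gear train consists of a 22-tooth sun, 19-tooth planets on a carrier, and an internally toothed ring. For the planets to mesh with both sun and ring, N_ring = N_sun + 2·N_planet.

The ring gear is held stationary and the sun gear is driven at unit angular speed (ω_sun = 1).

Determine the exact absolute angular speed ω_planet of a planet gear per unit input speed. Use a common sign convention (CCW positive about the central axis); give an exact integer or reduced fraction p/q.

N_ring = 22 + 2·19 = 60
22(ω_s−ω_c) = −60(ω_r−ω_c),  ω_r=0, ω_s=1
22(1−ω_c) = −60(0−ω_c)  ⇒  82ω_c = 22  ⇒  ω_c = 11/41
sun–planet: 22·(1−11/41) = −19·(ω_p−ω_c)  ⇒  ω_p−ω_c = −(22/19)·(30/41) = -660/779
ω_p = 11/41 − 660/779 = -11/19

-11/19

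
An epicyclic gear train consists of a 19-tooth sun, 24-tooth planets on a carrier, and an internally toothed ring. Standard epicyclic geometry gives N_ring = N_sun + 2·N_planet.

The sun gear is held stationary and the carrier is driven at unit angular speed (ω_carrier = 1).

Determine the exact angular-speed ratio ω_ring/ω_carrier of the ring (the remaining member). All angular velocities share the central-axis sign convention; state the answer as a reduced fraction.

86/67

N_ring = 19 + 2·24 = 67
19(ω_s−ω_c) = −67(ω_r−ω_c),  ω_s=0, ω_c=1
ω_r = 1 − (19/67)(0−1) = 86/67
ω_r/ω_c = 86/67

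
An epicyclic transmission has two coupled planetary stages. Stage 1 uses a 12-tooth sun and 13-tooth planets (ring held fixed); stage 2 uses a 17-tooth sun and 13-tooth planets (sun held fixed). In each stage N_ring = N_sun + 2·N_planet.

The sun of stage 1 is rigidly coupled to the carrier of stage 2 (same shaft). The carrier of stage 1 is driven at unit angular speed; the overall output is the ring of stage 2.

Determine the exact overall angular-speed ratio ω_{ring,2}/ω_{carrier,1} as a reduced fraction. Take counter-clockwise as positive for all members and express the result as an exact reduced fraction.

Stage 1: N_ring = 12 + 2·13 = 38
Stage 1: 12(ω_s−ω_c) = −38(ω_r−ω_c),  ω_r=0, ω_c=1
Stage 1: ω_s = 1 − (38/12)(0−1) = 25/6
  ⇒ ω_s¹/ω_c¹ = 25/6
Stage 2: N_ring = 17 + 2·13 = 43
Stage 2: 17(ω_s−ω_c) = −43(ω_r−ω_c),  ω_s=0, ω_c=1
Stage 2: ω_r = 1 − (17/43)(0−1) = 60/43
  ⇒ ω_r²/ω_c² = 60/43
Coupling ω_c² = ω_s¹ ⇒ overall = 25/6 × 60/43 = 250/43

250/43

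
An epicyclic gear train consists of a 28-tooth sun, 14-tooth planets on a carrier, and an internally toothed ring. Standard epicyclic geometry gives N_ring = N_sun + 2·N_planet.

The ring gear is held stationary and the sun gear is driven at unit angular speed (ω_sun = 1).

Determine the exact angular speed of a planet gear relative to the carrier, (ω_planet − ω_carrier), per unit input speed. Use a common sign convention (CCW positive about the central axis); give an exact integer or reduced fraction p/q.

N_ring = 28 + 2·14 = 56
28(ω_s−ω_c) = −56(ω_r−ω_c),  ω_r=0, ω_s=1
28(1−ω_c) = −56(0−ω_c)  ⇒  84ω_c = 28  ⇒  ω_c = 1/3
sun–planet: 28·(1−1/3) = −14·(ω_p−ω_c)  ⇒  ω_p−ω_c = −(28/14)·(2/3) = -4/3

-4/3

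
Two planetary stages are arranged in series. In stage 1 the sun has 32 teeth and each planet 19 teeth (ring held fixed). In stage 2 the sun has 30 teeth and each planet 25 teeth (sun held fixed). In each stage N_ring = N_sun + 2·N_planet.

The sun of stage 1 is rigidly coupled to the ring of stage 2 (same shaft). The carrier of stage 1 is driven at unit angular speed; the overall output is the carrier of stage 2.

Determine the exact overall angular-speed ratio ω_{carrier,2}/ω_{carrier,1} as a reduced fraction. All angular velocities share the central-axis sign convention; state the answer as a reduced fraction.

51/22

Stage 1: N_ring = 32 + 2·19 = 70
Stage 1: 32(ω_s−ω_c) = −70(ω_r−ω_c),  ω_r=0, ω_c=1
Stage 1: ω_s = 1 − (70/32)(0−1) = 51/16
  ⇒ ω_s¹/ω_c¹ = 51/16
Stage 2: N_ring = 30 + 2·25 = 80
Stage 2: 30(ω_s−ω_c) = −80(ω_r−ω_c),  ω_s=0, ω_r=1
Stage 2: 30(0−ω_c) = −80(1−ω_c)  ⇒  110ω_c = 80  ⇒  ω_c = 8/11
  ⇒ ω_c²/ω_r² = 8/11
Coupling ω_r² = ω_s¹ ⇒ overall = 51/16 × 8/11 = 51/22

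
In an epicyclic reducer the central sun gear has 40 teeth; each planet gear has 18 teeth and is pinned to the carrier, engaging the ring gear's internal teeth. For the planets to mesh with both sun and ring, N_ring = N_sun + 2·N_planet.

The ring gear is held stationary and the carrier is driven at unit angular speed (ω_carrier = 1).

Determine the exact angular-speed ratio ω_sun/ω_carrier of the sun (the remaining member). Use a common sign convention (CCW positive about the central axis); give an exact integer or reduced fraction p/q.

29/10

N_ring = 40 + 2·18 = 76
40(ω_s−ω_c) = −76(ω_r−ω_c),  ω_r=0, ω_c=1
ω_s = 1 − (76/40)(0−1) = 29/10
ω_s/ω_c = 29/10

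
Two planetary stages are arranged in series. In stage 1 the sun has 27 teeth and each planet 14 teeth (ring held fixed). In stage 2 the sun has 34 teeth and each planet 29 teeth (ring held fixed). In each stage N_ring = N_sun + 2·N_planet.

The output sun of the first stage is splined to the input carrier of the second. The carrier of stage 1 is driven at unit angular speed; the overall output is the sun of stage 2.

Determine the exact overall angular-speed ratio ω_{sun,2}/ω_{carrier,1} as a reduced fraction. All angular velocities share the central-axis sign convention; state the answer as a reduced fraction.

574/51

Stage 1: N_ring = 27 + 2·14 = 55
Stage 1: 27(ω_s−ω_c) = −55(ω_r−ω_c),  ω_r=0, ω_c=1
Stage 1: ω_s = 1 − (55/27)(0−1) = 82/27
  ⇒ ω_s¹/ω_c¹ = 82/27
Stage 2: N_ring = 34 + 2·29 = 92
Stage 2: 34(ω_s−ω_c) = −92(ω_r−ω_c),  ω_r=0, ω_c=1
Stage 2: ω_s = 1 − (92/34)(0−1) = 63/17
  ⇒ ω_s²/ω_c² = 63/17
Coupling ω_c² = ω_s¹ ⇒ overall = 82/27 × 63/17 = 574/51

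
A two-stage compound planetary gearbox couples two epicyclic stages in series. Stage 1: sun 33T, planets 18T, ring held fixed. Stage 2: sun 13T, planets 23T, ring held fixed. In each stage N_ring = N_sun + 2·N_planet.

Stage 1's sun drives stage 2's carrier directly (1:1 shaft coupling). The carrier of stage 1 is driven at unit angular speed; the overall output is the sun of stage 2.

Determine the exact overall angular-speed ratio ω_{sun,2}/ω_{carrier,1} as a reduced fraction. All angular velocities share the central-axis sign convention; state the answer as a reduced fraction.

Stage 1: N_ring = 33 + 2·18 = 69
Stage 1: 33(ω_s−ω_c) = −69(ω_r−ω_c),  ω_r=0, ω_c=1
Stage 1: ω_s = 1 − (69/33)(0−1) = 34/11
  ⇒ ω_s¹/ω_c¹ = 34/11
Stage 2: N_ring = 13 + 2·23 = 59
Stage 2: 13(ω_s−ω_c) = −59(ω_r−ω_c),  ω_r=0, ω_c=1
Stage 2: ω_s = 1 − (59/13)(0−1) = 72/13
  ⇒ ω_s²/ω_c² = 72/13
Coupling ω_c² = ω_s¹ ⇒ overall = 34/11 × 72/13 = 2448/143

2448/143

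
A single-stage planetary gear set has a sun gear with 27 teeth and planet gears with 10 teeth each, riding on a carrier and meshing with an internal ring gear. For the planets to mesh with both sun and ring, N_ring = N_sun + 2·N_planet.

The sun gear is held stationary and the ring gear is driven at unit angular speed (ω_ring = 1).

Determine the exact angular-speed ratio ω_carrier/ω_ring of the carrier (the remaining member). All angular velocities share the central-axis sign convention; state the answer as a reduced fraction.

N_ring = 27 + 2·10 = 47
27(ω_s−ω_c) = −47(ω_r−ω_c),  ω_s=0, ω_r=1
27(0−ω_c) = −47(1−ω_c)  ⇒  74ω_c = 47  ⇒  ω_c = 47/74
ω_c/ω_r = 47/74

47/74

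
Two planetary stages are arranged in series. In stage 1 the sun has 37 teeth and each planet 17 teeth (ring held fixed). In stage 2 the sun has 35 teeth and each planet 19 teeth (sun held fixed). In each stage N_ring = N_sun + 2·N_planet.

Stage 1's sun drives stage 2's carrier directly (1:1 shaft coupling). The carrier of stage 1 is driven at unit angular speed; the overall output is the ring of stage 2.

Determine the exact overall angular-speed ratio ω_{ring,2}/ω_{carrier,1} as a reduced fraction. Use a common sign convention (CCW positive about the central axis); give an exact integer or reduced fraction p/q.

11664/2701

Stage 1: N_ring = 37 + 2·17 = 71
Stage 1: 37(ω_s−ω_c) = −71(ω_r−ω_c),  ω_r=0, ω_c=1
Stage 1: ω_s = 1 − (71/37)(0−1) = 108/37
  ⇒ ω_s¹/ω_c¹ = 108/37
Stage 2: N_ring = 35 + 2·19 = 73
Stage 2: 35(ω_s−ω_c) = −73(ω_r−ω_c),  ω_s=0, ω_c=1
Stage 2: ω_r = 1 − (35/73)(0−1) = 108/73
  ⇒ ω_r²/ω_c² = 108/73
Coupling ω_c² = ω_s¹ ⇒ overall = 108/37 × 108/73 = 11664/2701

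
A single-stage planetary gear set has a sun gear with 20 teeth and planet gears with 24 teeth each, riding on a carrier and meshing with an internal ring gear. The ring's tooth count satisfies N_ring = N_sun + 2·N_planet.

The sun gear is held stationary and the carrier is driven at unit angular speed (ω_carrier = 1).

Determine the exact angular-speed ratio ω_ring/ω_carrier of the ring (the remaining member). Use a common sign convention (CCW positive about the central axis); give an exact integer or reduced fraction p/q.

N_ring = 20 + 2·24 = 68
20(ω_s−ω_c) = −68(ω_r−ω_c),  ω_s=0, ω_c=1
ω_r = 1 − (20/68)(0−1) = 22/17
ω_r/ω_c = 22/17

22/17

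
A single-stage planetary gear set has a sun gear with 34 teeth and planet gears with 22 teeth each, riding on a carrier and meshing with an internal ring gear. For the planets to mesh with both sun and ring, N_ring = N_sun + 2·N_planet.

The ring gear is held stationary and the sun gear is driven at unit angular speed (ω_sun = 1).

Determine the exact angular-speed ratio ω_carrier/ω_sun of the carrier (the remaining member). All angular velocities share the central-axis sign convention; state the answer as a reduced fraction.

17/56

N_ring = 34 + 2·22 = 78
34(ω_s−ω_c) = −78(ω_r−ω_c),  ω_r=0, ω_s=1
34(1−ω_c) = −78(0−ω_c)  ⇒  112ω_c = 34  ⇒  ω_c = 17/56
ω_c/ω_s = 17/56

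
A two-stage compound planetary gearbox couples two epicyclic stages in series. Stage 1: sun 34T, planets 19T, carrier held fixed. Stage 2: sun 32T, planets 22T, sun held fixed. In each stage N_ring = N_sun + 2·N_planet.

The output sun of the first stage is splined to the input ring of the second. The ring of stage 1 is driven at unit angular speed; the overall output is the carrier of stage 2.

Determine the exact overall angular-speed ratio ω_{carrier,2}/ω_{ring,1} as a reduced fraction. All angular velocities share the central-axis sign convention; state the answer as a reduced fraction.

Stage 1: N_ring = 34 + 2·19 = 72
Stage 1: 34(ω_s−ω_c) = −72(ω_r−ω_c),  ω_c=0, ω_r=1
Stage 1: ω_s = 0 − (72/34)(1−0) = -36/17
  ⇒ ω_s¹/ω_r¹ = -36/17
Stage 2: N_ring = 32 + 2·22 = 76
Stage 2: 32(ω_s−ω_c) = −76(ω_r−ω_c),  ω_s=0, ω_r=1
Stage 2: 32(0−ω_c) = −76(1−ω_c)  ⇒  108ω_c = 76  ⇒  ω_c = 19/27
  ⇒ ω_c²/ω_r² = 19/27
Coupling ω_r² = ω_s¹ ⇒ overall = -36/17 × 19/27 = -76/51

-76/51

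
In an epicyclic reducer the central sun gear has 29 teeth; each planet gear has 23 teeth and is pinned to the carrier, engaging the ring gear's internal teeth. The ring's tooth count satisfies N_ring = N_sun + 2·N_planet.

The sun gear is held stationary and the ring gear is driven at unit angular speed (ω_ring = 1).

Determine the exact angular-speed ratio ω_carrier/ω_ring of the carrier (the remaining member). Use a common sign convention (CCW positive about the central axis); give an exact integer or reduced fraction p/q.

75/104

N_ring = 29 + 2·23 = 75
29(ω_s−ω_c) = −75(ω_r−ω_c),  ω_s=0, ω_r=1
29(0−ω_c) = −75(1−ω_c)  ⇒  104ω_c = 75  ⇒  ω_c = 75/104
ω_c/ω_r = 75/104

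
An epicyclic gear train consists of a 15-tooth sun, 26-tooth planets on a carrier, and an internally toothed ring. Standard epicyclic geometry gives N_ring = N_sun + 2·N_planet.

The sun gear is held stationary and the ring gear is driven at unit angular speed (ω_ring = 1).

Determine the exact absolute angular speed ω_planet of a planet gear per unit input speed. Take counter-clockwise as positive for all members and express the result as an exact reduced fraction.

N_ring = 15 + 2·26 = 67
15(ω_s−ω_c) = −67(ω_r−ω_c),  ω_s=0, ω_r=1
15(0−ω_c) = −67(1−ω_c)  ⇒  82ω_c = 67  ⇒  ω_c = 67/82
sun–planet: 15·(0−67/82) = −26·(ω_p−ω_c)  ⇒  ω_p−ω_c = −(15/26)·(-67/82) = 1005/2132
ω_p = 67/82 + 1005/2132 = 67/52

67/52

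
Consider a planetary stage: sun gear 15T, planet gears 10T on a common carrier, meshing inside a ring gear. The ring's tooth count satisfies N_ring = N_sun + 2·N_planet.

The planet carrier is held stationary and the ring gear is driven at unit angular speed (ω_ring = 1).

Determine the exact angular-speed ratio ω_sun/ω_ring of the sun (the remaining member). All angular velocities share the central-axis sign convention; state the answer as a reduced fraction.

N_ring = 15 + 2·10 = 35
15(ω_s−ω_c) = −35(ω_r−ω_c),  ω_c=0, ω_r=1
ω_s = 0 − (35/15)(1−0) = -7/3
ω_s/ω_r = -7/3

-7/3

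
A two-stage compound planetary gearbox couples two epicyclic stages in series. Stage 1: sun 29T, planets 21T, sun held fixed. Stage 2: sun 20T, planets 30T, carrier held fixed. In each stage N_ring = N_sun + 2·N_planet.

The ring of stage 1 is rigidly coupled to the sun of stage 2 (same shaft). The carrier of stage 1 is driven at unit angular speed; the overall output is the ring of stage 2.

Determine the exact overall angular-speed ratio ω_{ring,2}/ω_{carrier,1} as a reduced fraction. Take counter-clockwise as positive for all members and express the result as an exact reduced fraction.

Stage 1: N_ring = 29 + 2·21 = 71
Stage 1: 29(ω_s−ω_c) = −71(ω_r−ω_c),  ω_s=0, ω_c=1
Stage 1: ω_r = 1 − (29/71)(0−1) = 100/71
  ⇒ ω_r¹/ω_c¹ = 100/71
Stage 2: N_ring = 20 + 2·30 = 80
Stage 2: 20(ω_s−ω_c) = −80(ω_r−ω_c),  ω_c=0, ω_s=1
Stage 2: ω_r = 0 − (20/80)(1−0) = -1/4
  ⇒ ω_r²/ω_s² = -1/4
Coupling ω_s² = ω_r¹ ⇒ overall = 100/71 × -1/4 = -25/71

-25/71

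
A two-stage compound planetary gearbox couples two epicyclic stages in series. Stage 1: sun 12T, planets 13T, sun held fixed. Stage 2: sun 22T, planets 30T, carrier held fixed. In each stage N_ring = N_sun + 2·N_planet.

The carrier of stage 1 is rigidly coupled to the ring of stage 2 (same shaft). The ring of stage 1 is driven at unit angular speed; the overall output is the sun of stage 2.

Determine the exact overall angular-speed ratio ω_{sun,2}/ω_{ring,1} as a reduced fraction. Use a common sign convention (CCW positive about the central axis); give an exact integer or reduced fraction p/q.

-779/275

Stage 1: N_ring = 12 + 2·13 = 38
Stage 1: 12(ω_s−ω_c) = −38(ω_r−ω_c),  ω_s=0, ω_r=1
Stage 1: 12(0−ω_c) = −38(1−ω_c)  ⇒  50ω_c = 38  ⇒  ω_c = 19/25
  ⇒ ω_c¹/ω_r¹ = 19/25
Stage 2: N_ring = 22 + 2·30 = 82
Stage 2: 22(ω_s−ω_c) = −82(ω_r−ω_c),  ω_c=0, ω_r=1
Stage 2: ω_s = 0 − (82/22)(1−0) = -41/11
  ⇒ ω_s²/ω_r² = -41/11
Coupling ω_r² = ω_c¹ ⇒ overall = 19/25 × -41/11 = -779/275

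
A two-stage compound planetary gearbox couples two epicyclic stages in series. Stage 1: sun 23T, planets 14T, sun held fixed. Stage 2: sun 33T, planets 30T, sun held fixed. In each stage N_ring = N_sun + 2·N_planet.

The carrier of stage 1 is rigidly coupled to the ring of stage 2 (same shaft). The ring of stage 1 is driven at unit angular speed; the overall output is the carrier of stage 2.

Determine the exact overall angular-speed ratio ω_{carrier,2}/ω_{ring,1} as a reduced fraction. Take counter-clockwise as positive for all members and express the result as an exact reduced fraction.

Stage 1: N_ring = 23 + 2·14 = 51
Stage 1: 23(ω_s−ω_c) = −51(ω_r−ω_c),  ω_s=0, ω_r=1
Stage 1: 23(0−ω_c) = −51(1−ω_c)  ⇒  74ω_c = 51  ⇒  ω_c = 51/74
  ⇒ ω_c¹/ω_r¹ = 51/74
Stage 2: N_ring = 33 + 2·30 = 93
Stage 2: 33(ω_s−ω_c) = −93(ω_r−ω_c),  ω_s=0, ω_r=1
Stage 2: 33(0−ω_c) = −93(1−ω_c)  ⇒  126ω_c = 93  ⇒  ω_c = 31/42
  ⇒ ω_c²/ω_r² = 31/42
Coupling ω_r² = ω_c¹ ⇒ overall = 51/74 × 31/42 = 527/1036

527/1036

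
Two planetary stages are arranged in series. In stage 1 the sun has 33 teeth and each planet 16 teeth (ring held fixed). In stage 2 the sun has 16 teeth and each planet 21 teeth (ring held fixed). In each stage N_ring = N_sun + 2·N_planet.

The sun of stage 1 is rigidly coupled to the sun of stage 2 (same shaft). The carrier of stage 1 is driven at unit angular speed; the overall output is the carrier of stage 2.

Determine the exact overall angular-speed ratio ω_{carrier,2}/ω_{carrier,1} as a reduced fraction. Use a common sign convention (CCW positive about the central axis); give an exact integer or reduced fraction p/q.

Stage 1: N_ring = 33 + 2·16 = 65
Stage 1: 33(ω_s−ω_c) = −65(ω_r−ω_c),  ω_r=0, ω_c=1
Stage 1: ω_s = 1 − (65/33)(0−1) = 98/33
  ⇒ ω_s¹/ω_c¹ = 98/33
Stage 2: N_ring = 16 + 2·21 = 58
Stage 2: 16(ω_s−ω_c) = −58(ω_r−ω_c),  ω_r=0, ω_s=1
Stage 2: 16(1−ω_c) = −58(0−ω_c)  ⇒  74ω_c = 16  ⇒  ω_c = 8/37
  ⇒ ω_c²/ω_s² = 8/37
Coupling ω_s² = ω_s¹ ⇒ overall = 98/33 × 8/37 = 784/1221

784/1221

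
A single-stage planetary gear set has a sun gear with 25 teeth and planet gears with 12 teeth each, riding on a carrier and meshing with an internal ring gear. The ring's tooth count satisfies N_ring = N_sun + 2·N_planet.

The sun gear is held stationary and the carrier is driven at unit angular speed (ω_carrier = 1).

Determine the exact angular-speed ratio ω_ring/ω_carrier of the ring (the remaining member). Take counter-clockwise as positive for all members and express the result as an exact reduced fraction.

N_ring = 25 + 2·12 = 49
25(ω_s−ω_c) = −49(ω_r−ω_c),  ω_s=0, ω_c=1
ω_r = 1 − (25/49)(0−1) = 74/49
ω_r/ω_c = 74/49

74/49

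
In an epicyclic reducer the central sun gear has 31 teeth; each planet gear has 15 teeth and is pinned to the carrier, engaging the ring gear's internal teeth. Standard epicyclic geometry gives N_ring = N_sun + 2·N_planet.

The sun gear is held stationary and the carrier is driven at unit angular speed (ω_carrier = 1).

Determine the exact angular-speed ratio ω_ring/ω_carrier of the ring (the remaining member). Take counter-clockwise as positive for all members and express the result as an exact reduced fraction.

92/61

N_ring = 31 + 2·15 = 61
31(ω_s−ω_c) = −61(ω_r−ω_c),  ω_s=0, ω_c=1
ω_r = 1 − (31/61)(0−1) = 92/61
ω_r/ω_c = 92/61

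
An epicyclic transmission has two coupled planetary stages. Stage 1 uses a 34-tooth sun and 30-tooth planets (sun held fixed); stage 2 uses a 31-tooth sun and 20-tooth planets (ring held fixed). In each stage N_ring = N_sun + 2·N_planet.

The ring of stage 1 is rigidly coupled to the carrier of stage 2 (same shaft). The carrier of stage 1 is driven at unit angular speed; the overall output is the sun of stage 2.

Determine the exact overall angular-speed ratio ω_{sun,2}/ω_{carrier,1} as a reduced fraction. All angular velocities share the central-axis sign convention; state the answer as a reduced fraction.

6528/1457

Stage 1: N_ring = 34 + 2·30 = 94
Stage 1: 34(ω_s−ω_c) = −94(ω_r−ω_c),  ω_s=0, ω_c=1
Stage 1: ω_r = 1 − (34/94)(0−1) = 64/47
  ⇒ ω_r¹/ω_c¹ = 64/47
Stage 2: N_ring = 31 + 2·20 = 71
Stage 2: 31(ω_s−ω_c) = −71(ω_r−ω_c),  ω_r=0, ω_c=1
Stage 2: ω_s = 1 − (71/31)(0−1) = 102/31
  ⇒ ω_s²/ω_c² = 102/31
Coupling ω_c² = ω_r¹ ⇒ overall = 64/47 × 102/31 = 6528/1457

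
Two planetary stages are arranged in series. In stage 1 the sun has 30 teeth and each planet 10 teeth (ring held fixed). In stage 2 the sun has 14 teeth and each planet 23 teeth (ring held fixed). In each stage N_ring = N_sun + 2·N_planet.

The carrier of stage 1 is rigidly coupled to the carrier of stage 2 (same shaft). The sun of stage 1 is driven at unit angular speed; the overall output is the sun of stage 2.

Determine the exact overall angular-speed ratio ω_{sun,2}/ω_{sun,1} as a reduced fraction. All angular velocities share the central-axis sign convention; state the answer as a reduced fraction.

Stage 1: N_ring = 30 + 2·10 = 50
Stage 1: 30(ω_s−ω_c) = −50(ω_r−ω_c),  ω_r=0, ω_s=1
Stage 1: 30(1−ω_c) = −50(0−ω_c)  ⇒  80ω_c = 30  ⇒  ω_c = 3/8
  ⇒ ω_c¹/ω_s¹ = 3/8
Stage 2: N_ring = 14 + 2·23 = 60
Stage 2: 14(ω_s−ω_c) = −60(ω_r−ω_c),  ω_r=0, ω_c=1
Stage 2: ω_s = 1 − (60/14)(0−1) = 37/7
  ⇒ ω_s²/ω_c² = 37/7
Coupling ω_c² = ω_c¹ ⇒ overall = 3/8 × 37/7 = 111/56

111/56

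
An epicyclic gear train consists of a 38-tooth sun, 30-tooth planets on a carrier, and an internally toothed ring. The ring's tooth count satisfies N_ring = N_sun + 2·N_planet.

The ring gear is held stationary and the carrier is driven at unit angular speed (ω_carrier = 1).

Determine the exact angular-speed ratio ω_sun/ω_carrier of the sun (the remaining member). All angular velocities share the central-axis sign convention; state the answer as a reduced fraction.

N_ring = 38 + 2·30 = 98
38(ω_s−ω_c) = −98(ω_r−ω_c),  ω_r=0, ω_c=1
ω_s = 1 − (98/38)(0−1) = 68/19
ω_s/ω_c = 68/19

68/19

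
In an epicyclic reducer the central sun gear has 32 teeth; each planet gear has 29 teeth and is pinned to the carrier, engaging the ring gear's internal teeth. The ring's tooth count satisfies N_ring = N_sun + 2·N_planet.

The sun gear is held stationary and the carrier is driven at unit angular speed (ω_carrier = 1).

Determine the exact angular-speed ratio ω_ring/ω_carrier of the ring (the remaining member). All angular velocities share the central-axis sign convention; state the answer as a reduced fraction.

61/45

N_ring = 32 + 2·29 = 90
32(ω_s−ω_c) = −90(ω_r−ω_c),  ω_s=0, ω_c=1
ω_r = 1 − (32/90)(0−1) = 61/45
ω_r/ω_c = 61/45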